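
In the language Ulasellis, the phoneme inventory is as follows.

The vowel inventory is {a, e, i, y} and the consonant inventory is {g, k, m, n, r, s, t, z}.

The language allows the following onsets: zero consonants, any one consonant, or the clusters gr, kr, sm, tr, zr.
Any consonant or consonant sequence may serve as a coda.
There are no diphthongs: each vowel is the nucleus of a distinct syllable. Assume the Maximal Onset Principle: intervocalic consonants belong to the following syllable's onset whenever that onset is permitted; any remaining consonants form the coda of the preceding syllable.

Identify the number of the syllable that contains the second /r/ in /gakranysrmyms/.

The vowels are a, a, y, y — 4 nuclei, so 4 syllables.
/a…a/ gap (V1→V2): cluster /kr/ — /kr/ is itself a permitted onset, so the whole cluster goes right; preceding coda = ∅.
/a…y/ gap (V2→V3): just /n/ — single C goes to the following onset.
/y…y/ gap (V3→V4): /srm/; trying suffixes from longest down, /m/ is the first permitted one, so coda /sr/ | onset /m/.
Syllabification: ga.kra.nysr.myms.
The second /r/ is in the coda of syllable 3 (/nysr/).

3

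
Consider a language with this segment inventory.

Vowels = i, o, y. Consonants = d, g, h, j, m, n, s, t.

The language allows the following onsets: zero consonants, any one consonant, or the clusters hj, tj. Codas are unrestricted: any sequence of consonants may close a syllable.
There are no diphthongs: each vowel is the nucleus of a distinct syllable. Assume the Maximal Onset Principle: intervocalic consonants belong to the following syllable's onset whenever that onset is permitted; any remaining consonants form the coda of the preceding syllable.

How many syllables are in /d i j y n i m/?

Vowels present: i, y, i; each is a nucleus, giving 3 syllables.

3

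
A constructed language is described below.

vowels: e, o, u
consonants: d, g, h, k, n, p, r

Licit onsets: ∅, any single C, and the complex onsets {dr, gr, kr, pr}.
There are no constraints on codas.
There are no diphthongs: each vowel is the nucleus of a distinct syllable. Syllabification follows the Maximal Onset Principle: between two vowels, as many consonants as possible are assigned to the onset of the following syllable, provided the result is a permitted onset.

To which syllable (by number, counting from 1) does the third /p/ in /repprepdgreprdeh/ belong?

Nuclei (vowels): e, e, e, e → 4 syllables.
Between /e/ (V1) and /e/ (V2): /ppr/ — longest licit onset from the right is /pr/, leaving /p/ as coda.
Between /e/ (V2) and /e/ (V3): /pdgr/; trying suffixes from longest down, /gr/ is the first permitted one, so coda /pd/ | onset /gr/.
Between /e/ (V3) and /e/ (V4): cluster /prd/ — the longest permitted-onset suffix is /d/; onset = /d/, preceding coda = /pr/.
Result: rep.prepd.grepr.deh.
The third /p/ is in the coda of syllable 2 (/prepd/).

2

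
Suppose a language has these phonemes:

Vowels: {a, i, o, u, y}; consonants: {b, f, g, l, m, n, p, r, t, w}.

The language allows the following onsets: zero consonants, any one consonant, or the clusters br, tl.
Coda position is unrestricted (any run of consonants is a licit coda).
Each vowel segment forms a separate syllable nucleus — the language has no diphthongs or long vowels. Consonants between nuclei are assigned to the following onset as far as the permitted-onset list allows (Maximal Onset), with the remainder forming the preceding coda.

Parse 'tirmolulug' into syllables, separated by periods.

Nuclei (vowels): i, o, u, u → 4 syllables.
/i…o/ gap (V1→V2): cluster /rm/ — the longest permitted-onset suffix is /m/; onset = /m/, preceding coda = /r/.
/o…u/ gap (V2→V3): just /l/ — single C goes to the following onset.
/u…u/ gap (V3→V4): /l/ → onset of the next syllable (single consonants are always licit onsets).

tir.mo.lu.lug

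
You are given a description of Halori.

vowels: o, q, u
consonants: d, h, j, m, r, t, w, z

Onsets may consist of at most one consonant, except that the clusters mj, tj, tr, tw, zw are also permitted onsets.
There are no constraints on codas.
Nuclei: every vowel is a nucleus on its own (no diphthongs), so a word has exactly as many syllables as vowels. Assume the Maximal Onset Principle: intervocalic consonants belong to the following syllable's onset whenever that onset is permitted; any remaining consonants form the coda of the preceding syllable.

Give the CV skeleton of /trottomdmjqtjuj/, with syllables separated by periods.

CCVC.CVCC.CCV.CCVC

Vowels present: o, o, q, u; each is a nucleus, giving 4 syllables.
/o…o/ gap (V1→V2): cluster /tt/ — the longest permitted-onset suffix is /t/; onset = /t/, preceding coda = /t/.
/o…q/ gap (V2→V3): cluster /mdmj/ — the longest permitted-onset suffix is /mj/; onset = /mj/, preceding coda = /md/.
/q…u/ gap (V3→V4): /tj/ is a licit onset in full, so it all attaches to the next syllable.
Syllabification: trot.tomd.mjq.tjuj.
Mapping each syllable to C/V: /trot/ → CCVC, /tomd/ → CVCC, /mjq/ → CCV, /tjuj/ → CCVC.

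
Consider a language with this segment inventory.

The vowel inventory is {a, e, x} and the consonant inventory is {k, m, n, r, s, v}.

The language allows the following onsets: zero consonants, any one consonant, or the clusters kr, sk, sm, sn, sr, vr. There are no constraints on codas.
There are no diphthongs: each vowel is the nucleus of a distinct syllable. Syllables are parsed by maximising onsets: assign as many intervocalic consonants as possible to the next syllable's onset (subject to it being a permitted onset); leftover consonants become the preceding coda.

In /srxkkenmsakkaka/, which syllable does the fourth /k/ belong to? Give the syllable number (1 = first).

4

Vowels present: x, e, a, a, a; each is a nucleus, giving 5 syllables.
V1 /x/ – V2 /e/: /kk/; trying suffixes from longest down, /k/ is the first permitted one, so coda /k/ | onset /k/.
V2 /e/ – V3 /a/: /nms/ splits as /nm/ + /s/ (/s/ is the longest suffix that is a licit onset).
V3 /a/ – V4 /a/: cluster /kk/ — the longest permitted-onset suffix is /k/; onset = /k/, preceding coda = /k/.
V4 /a/ – V5 /a/: just /k/ — single C goes to the following onset.
So the parse is srxk.kenm.sak.ka.ka.
The fourth /k/ is in the onset of syllable 4 (/ka/).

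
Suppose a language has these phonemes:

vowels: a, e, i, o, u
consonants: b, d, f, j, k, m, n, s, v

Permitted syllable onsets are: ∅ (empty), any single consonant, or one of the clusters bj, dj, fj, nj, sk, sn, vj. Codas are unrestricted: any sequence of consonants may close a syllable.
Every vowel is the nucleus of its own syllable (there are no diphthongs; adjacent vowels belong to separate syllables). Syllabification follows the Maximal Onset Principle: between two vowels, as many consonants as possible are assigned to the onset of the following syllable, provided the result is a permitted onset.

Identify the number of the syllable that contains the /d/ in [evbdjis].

The vowels are e, i — 2 nuclei, so 2 syllables.
σ1/σ2 boundary: /vbdj/; trying suffixes from longest down, /dj/ is the first permitted one, so coda /vb/ | onset /dj/.
Syllabification: evb.djis.
The /d/ is in the onset of syllable 2 (/djis/).

2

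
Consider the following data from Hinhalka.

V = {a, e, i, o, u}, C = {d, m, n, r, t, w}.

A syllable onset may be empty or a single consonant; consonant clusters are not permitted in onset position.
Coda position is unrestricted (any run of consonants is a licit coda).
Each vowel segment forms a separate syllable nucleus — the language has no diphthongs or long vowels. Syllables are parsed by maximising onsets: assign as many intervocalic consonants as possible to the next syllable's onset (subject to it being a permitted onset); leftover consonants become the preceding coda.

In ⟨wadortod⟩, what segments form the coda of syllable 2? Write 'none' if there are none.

Nuclei (vowels): a, o, o → 3 syllables.
σ1/σ2 boundary: just /d/ — single C goes to the following onset.
σ2/σ3 boundary: /rt/ splits as /r/ + /t/ (/t/ is the longest suffix that is a licit onset).
So the parse is wa.dor.tod.
Syllable 2 is /dor/: onset /d/, nucleus /o/, coda /r/.

r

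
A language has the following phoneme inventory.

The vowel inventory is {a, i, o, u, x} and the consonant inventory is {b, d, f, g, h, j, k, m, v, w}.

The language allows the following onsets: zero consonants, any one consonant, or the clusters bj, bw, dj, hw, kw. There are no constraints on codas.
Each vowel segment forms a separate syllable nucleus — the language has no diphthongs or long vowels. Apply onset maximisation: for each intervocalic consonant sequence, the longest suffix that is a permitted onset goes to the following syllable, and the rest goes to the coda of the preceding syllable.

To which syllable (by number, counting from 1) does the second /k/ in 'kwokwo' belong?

2

Nuclei (vowels): o, o → 2 syllables.
V1 /o/ – V2 /o/: cluster /kw/ — /kw/ is itself a permitted onset, so the whole cluster goes right; preceding coda = ∅.
Result: kwo.kwo.
The second /k/ is in the onset of syllable 2 (/kwo/).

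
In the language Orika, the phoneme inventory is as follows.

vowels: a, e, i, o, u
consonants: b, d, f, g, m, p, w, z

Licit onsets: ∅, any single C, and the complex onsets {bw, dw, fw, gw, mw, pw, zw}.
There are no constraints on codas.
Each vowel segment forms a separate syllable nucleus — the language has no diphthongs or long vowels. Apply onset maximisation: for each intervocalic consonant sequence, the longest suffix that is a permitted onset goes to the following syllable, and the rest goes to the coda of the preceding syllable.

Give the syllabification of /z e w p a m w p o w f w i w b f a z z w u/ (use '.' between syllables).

The vowels are e, a, o, i, a, u — 6 nuclei, so 6 syllables.
Between /e/ (V1) and /a/ (V2): /wp/ — longest licit onset from the right is /p/, leaving /w/ as coda.
Between /a/ (V2) and /o/ (V3): cluster /mwp/ — the longest permitted-onset suffix is /p/; onset = /p/, preceding coda = /mw/.
Between /o/ (V3) and /i/ (V4): /wfw/; trying suffixes from longest down, /fw/ is the first permitted one, so coda /w/ | onset /fw/.
Between /i/ (V4) and /a/ (V5): /wbf/ splits as /wb/ + /f/ (/f/ is the longest suffix that is a licit onset).
Between /a/ (V5) and /u/ (V6): /zzw/ — longest licit onset from the right is /zw/, leaving /z/ as coda.

zew.pamw.pow.fwiwb.faz.zwu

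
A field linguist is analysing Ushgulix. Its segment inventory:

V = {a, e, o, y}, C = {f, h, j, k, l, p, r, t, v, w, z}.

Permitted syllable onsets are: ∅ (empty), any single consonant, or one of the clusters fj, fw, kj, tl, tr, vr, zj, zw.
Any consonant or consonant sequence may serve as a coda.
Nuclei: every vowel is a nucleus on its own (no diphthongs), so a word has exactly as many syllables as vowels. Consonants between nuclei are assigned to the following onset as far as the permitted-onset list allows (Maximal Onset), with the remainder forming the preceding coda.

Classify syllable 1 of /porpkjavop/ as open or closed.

Nuclei (vowels): o, a, o → 3 syllables.
Between /o/ (V1) and /a/ (V2): cluster /rpkj/ — the longest permitted-onset suffix is /kj/; onset = /kj/, preceding coda = /rp/.
Between /a/ (V2) and /o/ (V3): /v/ is a single consonant, so it becomes the next onset.
Syllabification: porp.kja.vop.
Syllable 1 is /porp/ with coda /rp/, so it is closed.

closed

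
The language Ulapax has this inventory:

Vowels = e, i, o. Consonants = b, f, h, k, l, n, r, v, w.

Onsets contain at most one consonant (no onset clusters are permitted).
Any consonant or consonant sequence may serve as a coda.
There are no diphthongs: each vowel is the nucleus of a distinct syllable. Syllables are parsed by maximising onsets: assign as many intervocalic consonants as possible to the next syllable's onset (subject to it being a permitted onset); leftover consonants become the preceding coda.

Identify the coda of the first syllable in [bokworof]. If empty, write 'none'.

Nuclei (vowels): o, o, o → 3 syllables.
/o…o/ gap (V1→V2): /kw/ splits as /k/ + /w/ (/w/ is the longest suffix that is a licit onset).
/o…o/ gap (V2→V3): /r/ is a single consonant, so it becomes the next onset.
Putting it together: bok.wo.rof.
Syllable 1 is /bok/: onset /b/, nucleus /o/, coda /k/.

k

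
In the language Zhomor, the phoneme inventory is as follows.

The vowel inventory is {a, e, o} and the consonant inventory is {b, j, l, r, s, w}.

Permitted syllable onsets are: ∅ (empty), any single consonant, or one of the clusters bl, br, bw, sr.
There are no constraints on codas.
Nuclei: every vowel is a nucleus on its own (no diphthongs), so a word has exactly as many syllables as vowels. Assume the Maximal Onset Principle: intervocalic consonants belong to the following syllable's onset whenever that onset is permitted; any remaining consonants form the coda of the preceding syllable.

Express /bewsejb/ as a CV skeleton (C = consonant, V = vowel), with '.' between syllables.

Vowels present: e, e; each is a nucleus, giving 2 syllables.
/e…e/ gap (V1→V2): /ws/ — longest licit onset from the right is /s/, leaving /w/ as coda.
Putting it together: bew.sejb.
Mapping each syllable to C/V: /bew/ → CVC, /sejb/ → CVCC.

CVC.CVCC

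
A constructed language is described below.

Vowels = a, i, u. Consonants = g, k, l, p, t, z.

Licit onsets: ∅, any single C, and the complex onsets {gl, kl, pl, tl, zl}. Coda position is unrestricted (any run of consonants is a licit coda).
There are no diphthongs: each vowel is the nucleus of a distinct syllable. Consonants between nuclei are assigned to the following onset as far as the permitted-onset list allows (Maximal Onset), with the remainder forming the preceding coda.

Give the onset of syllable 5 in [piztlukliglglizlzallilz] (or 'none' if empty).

z

Nuclei (vowels): i, u, i, i, a, i → 6 syllables.
Between /i/ (V1) and /u/ (V2): cluster /ztl/ — the longest permitted-onset suffix is /tl/; onset = /tl/, preceding coda = /z/.
Between /u/ (V2) and /i/ (V3): /kl/ — entire cluster is a permitted onset → onset /kl/, coda ∅.
Between /i/ (V3) and /i/ (V4): /glgl/ splits as /gl/ + /gl/ (/gl/ is the longest suffix that is a licit onset).
Between /i/ (V4) and /a/ (V5): /zlz/; trying suffixes from longest down, /z/ is the first permitted one, so coda /zl/ | onset /z/.
Between /a/ (V5) and /i/ (V6): /ll/ splits as /l/ + /l/ (/l/ is the longest suffix that is a licit onset).
So the parse is piz.tlu.kligl.glizl.zal.lilz.
Syllable 5 is /zal/: onset /z/, nucleus /a/, coda /l/.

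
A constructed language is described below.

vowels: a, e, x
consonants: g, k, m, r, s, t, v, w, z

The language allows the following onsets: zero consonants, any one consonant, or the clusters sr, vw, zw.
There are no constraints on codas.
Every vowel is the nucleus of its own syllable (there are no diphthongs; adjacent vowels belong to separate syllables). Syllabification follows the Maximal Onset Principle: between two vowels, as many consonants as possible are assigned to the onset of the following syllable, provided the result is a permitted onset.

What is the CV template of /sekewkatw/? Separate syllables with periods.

Vowels present: e, e, a; each is a nucleus, giving 3 syllables.
σ1/σ2 boundary: just /k/ — single C goes to the following onset.
σ2/σ3 boundary: /wk/ — longest licit onset from the right is /k/, leaving /w/ as coda.
Result: se.kew.katw.
Mapping each syllable to C/V: /se/ → CV, /kew/ → CVC, /katw/ → CVCC.

CV.CVC.CVCC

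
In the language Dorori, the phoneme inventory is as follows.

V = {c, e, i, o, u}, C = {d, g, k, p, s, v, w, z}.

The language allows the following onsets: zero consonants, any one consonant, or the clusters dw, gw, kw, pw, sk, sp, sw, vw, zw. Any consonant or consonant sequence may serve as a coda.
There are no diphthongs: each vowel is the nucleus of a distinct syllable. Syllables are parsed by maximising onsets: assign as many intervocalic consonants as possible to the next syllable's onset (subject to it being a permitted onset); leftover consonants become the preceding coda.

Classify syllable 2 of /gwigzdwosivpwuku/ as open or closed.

open

Vowels present: i, o, i, u, u; each is a nucleus, giving 5 syllables.
σ1/σ2 boundary: /gzdw/ — longest licit onset from the right is /dw/, leaving /gz/ as coda.
σ2/σ3 boundary: /s/ → onset of the next syllable (single consonants are always licit onsets).
σ3/σ4 boundary: /vpw/ splits as /v/ + /pw/ (/pw/ is the longest suffix that is a licit onset).
σ4/σ5 boundary: just /k/ — single C goes to the following onset.
Putting it together: gwigz.dwo.siv.pwu.ku.
Syllable 2 is /dwo/; it ends in its nucleus with no coda, so it is open.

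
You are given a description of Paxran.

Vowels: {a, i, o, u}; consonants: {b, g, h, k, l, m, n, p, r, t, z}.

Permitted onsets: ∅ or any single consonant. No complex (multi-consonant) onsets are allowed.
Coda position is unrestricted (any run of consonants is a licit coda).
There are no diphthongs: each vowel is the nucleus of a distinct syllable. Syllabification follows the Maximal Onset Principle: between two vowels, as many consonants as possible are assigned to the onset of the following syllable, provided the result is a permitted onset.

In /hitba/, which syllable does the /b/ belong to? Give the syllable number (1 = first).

The vowels are i, a — 2 nuclei, so 2 syllables.
V1 /i/ – V2 /a/: /tb/ splits as /t/ + /b/ (/b/ is the longest suffix that is a licit onset).
So the parse is hit.ba.
The /b/ is in the onset of syllable 2 (/ba/).

2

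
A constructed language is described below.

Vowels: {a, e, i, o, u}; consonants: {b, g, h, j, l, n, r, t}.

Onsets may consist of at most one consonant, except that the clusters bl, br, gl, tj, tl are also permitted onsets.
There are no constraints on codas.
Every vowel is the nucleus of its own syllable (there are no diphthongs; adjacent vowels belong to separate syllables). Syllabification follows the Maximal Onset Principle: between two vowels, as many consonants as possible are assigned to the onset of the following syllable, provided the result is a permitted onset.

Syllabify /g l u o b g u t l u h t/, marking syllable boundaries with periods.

Vowels present: u, o, u, u; each is a nucleus, giving 4 syllables.
V1 /u/ – V2 /o/: hiatus — the boundary sits between the two vowels.
V2 /o/ – V3 /u/: /bg/ — longest licit onset from the right is /g/, leaving /b/ as coda.
V3 /u/ – V4 /u/: /tl/ is a licit onset in full, so it all attaches to the next syllable.

glu.ob.gu.tluht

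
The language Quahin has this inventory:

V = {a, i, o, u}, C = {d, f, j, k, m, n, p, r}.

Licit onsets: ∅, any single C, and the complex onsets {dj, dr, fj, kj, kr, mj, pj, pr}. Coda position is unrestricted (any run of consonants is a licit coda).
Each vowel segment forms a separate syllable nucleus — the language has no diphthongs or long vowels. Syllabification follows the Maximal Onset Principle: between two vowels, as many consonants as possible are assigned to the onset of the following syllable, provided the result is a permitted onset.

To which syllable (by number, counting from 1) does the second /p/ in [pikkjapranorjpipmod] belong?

Vowels present: i, a, a, o, i, o; each is a nucleus, giving 6 syllables.
σ1/σ2 boundary: /kkj/; trying suffixes from longest down, /kj/ is the first permitted one, so coda /k/ | onset /kj/.
σ2/σ3 boundary: /pr/ — entire cluster is a permitted onset → onset /pr/, coda ∅.
σ3/σ4 boundary: just /n/ — single C goes to the following onset.
σ4/σ5 boundary: /rjp/; trying suffixes from longest down, /p/ is the first permitted one, so coda /rj/ | onset /p/.
σ5/σ6 boundary: cluster /pm/ — the longest permitted-onset suffix is /m/; onset = /m/, preceding coda = /p/.
Syllabification: pik.kja.pra.norj.pip.mod.
The second /p/ is in the onset of syllable 3 (/pra/).

3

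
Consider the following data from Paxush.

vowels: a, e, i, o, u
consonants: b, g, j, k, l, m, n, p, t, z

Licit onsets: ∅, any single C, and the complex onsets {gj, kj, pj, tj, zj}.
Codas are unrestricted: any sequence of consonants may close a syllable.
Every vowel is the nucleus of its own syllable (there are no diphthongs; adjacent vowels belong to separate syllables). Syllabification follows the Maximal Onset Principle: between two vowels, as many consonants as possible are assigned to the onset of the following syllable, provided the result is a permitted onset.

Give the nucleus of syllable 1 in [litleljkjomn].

The vowels are i, e, o — 3 nuclei, so 3 syllables.
The first nucleus (vowel 1 from the left) is /i/.

i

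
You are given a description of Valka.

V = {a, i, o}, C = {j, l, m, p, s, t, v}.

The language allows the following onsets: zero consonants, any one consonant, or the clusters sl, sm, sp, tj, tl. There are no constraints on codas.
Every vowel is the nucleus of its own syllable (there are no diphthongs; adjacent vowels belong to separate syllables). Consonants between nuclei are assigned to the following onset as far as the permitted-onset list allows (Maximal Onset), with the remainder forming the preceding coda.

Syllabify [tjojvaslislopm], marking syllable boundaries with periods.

The vowels are o, a, i, o — 4 nuclei, so 4 syllables.
V1 /o/ – V2 /a/: /jv/ — longest licit onset from the right is /v/, leaving /j/ as coda.
V2 /a/ – V3 /i/: /sl/ is a licit onset in full, so it all attaches to the next syllable.
V3 /i/ – V4 /o/: /sl/ — entire cluster is a permitted onset → onset /sl/, coda ∅.

tjoj.va.sli.slopm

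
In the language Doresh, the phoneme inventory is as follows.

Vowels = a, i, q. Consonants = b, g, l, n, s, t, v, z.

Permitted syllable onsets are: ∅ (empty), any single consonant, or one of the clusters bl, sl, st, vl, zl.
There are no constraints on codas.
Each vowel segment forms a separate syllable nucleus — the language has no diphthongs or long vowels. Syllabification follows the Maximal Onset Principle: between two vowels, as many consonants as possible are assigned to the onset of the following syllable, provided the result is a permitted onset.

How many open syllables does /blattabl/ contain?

Nuclei (vowels): a, a → 2 syllables.
Between /a/ (V1) and /a/ (V2): /tt/; trying suffixes from longest down, /t/ is the first permitted one, so coda /t/ | onset /t/.
Result: blat.tabl.
Classifying each syllable: /blat/ (closed), /tabl/ (closed).
Open syllables: 0.

0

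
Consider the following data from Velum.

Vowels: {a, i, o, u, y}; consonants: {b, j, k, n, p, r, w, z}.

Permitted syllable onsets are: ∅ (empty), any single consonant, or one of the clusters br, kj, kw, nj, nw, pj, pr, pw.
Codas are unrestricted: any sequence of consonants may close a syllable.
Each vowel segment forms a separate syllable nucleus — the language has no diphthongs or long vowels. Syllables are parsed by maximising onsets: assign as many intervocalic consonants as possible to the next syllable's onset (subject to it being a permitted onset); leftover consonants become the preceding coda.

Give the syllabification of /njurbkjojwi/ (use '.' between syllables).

njurb.kjoj.wi

Nuclei (vowels): u, o, i → 3 syllables.
σ1/σ2 boundary: /rbkj/ splits as /rb/ + /kj/ (/kj/ is the longest suffix that is a licit onset).
σ2/σ3 boundary: /jw/ splits as /j/ + /w/ (/w/ is the longest suffix that is a licit onset).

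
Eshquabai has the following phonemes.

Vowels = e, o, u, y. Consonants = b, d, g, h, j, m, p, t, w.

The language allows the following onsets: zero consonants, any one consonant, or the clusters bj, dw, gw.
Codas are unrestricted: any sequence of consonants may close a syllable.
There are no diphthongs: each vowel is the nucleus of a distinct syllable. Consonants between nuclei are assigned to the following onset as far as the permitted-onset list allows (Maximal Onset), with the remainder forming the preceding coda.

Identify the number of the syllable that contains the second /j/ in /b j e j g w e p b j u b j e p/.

The vowels are e, e, u, e — 4 nuclei, so 4 syllables.
/e…e/ gap (V1→V2): /jgw/ splits as /j/ + /gw/ (/gw/ is the longest suffix that is a licit onset).
/e…u/ gap (V2→V3): cluster /pbj/ — the longest permitted-onset suffix is /bj/; onset = /bj/, preceding coda = /p/.
/u…e/ gap (V3→V4): /bj/ is a licit onset in full, so it all attaches to the next syllable.
Putting it together: bjej.gwep.bju.bjep.
The second /j/ is in the coda of syllable 1 (/bjej/).

1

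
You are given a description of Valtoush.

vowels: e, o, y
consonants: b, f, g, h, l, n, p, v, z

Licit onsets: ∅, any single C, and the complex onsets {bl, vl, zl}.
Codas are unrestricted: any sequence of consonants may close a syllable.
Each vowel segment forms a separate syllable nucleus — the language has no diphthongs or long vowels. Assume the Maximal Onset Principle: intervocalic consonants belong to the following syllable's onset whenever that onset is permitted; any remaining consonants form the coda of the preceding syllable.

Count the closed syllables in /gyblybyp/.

1

Vowels present: y, y, y; each is a nucleus, giving 3 syllables.
Between /y/ (V1) and /y/ (V2): /bl/ — entire cluster is a permitted onset → onset /bl/, coda ∅.
Between /y/ (V2) and /y/ (V3): just /b/ — single C goes to the following onset.
Syllabification: gy.bly.byp.
Classifying each syllable: /gy/ (open), /bly/ (open), /byp/ (closed).
Closed syllables: 1.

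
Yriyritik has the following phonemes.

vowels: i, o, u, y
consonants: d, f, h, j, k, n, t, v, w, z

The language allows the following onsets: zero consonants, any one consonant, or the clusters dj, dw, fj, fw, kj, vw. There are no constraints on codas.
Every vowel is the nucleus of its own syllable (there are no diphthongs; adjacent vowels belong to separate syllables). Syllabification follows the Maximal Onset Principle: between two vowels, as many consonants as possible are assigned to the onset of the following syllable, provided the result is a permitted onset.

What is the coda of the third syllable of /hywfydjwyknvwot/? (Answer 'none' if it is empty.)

kn

The vowels are y, y, y, o — 4 nuclei, so 4 syllables.
Between /y/ (V1) and /y/ (V2): /wf/; trying suffixes from longest down, /f/ is the first permitted one, so coda /w/ | onset /f/.
Between /y/ (V2) and /y/ (V3): cluster /djw/ — the longest permitted-onset suffix is /w/; onset = /w/, preceding coda = /dj/.
Between /y/ (V3) and /o/ (V4): /knvw/ — longest licit onset from the right is /vw/, leaving /kn/ as coda.
Result: hyw.fydj.wykn.vwot.
Syllable 3 is /wykn/: onset /w/, nucleus /y/, coda /kn/.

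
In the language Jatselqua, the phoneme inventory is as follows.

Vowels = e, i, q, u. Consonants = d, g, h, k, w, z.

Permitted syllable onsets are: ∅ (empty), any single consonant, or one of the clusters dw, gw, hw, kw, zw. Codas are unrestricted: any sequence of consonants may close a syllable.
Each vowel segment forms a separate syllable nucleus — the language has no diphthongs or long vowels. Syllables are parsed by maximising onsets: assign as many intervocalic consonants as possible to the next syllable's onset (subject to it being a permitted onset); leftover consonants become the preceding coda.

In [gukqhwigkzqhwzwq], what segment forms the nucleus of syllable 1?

Vowels present: u, q, i, q, q; each is a nucleus, giving 5 syllables.
The first nucleus (vowel 1 from the left) is /u/.

u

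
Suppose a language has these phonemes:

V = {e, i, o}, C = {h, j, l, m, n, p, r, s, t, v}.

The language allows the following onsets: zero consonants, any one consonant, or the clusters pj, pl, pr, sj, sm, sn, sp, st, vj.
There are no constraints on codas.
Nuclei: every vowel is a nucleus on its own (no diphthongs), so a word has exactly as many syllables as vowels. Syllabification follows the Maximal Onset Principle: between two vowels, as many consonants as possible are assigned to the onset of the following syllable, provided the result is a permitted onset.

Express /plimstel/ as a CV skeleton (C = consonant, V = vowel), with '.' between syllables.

Vowels present: i, e; each is a nucleus, giving 2 syllables.
/i…e/ gap (V1→V2): cluster /mst/ — the longest permitted-onset suffix is /st/; onset = /st/, preceding coda = /m/.
Result: plim.stel.
Mapping each syllable to C/V: /plim/ → CCVC, /stel/ → CCVC.

CCVC.CCVC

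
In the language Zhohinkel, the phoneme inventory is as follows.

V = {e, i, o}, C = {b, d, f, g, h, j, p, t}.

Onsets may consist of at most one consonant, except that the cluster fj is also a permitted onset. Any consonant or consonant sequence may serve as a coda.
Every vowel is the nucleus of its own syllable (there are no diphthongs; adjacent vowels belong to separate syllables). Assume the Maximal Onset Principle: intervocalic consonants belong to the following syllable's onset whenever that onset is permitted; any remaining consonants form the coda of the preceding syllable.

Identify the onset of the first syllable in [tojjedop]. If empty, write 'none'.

Nuclei (vowels): o, e, o → 3 syllables.
/o…e/ gap (V1→V2): cluster /jj/ — the longest permitted-onset suffix is /j/; onset = /j/, preceding coda = /j/.
/e…o/ gap (V2→V3): /d/ → onset of the next syllable (single consonants are always licit onsets).
Syllabification: toj.je.dop.
Syllable 1 is /toj/: onset /t/, nucleus /o/, coda /j/.

t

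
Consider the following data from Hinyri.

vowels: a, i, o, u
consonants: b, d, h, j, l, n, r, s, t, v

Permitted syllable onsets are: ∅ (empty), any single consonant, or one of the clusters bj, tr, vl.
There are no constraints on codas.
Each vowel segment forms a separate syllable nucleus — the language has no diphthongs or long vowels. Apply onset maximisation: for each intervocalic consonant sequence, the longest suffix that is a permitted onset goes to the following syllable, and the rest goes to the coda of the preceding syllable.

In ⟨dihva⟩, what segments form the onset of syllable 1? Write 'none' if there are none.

d

Vowels present: i, a; each is a nucleus, giving 2 syllables.
/i…a/ gap (V1→V2): /hv/ — longest licit onset from the right is /v/, leaving /h/ as coda.
Result: dih.va.
Syllable 1 is /dih/: onset /d/, nucleus /i/, coda /h/.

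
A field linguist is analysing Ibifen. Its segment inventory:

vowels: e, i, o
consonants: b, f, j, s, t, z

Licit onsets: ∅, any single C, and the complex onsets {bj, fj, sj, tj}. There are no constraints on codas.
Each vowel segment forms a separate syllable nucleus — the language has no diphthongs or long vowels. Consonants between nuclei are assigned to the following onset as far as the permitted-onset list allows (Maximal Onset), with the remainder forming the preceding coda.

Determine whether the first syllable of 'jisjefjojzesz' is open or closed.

Nuclei (vowels): i, e, o, e → 4 syllables.
σ1/σ2 boundary: cluster /sj/ — /sj/ is itself a permitted onset, so the whole cluster goes right; preceding coda = ∅.
σ2/σ3 boundary: /fj/ is a licit onset in full, so it all attaches to the next syllable.
σ3/σ4 boundary: /jz/ — longest licit onset from the right is /z/, leaving /j/ as coda.
Result: ji.sje.fjoj.zesz.
Syllable 1 is /ji/; it ends in its nucleus with no coda, so it is open.

open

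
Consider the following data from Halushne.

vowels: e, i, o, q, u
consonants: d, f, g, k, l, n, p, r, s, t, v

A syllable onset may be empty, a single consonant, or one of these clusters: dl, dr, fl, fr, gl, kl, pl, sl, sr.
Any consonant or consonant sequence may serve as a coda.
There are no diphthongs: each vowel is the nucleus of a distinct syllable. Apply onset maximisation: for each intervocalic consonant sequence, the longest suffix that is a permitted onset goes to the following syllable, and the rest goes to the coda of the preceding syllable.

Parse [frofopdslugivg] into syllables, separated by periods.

fro.fopd.slu.givg

Vowels present: o, o, u, i; each is a nucleus, giving 4 syllables.
V1 /o/ – V2 /o/: just /f/ — single C goes to the following onset.
V2 /o/ – V3 /u/: /pdsl/; trying suffixes from longest down, /sl/ is the first permitted one, so coda /pd/ | onset /sl/.
V3 /u/ – V4 /i/: /g/ → onset of the next syllable (single consonants are always licit onsets).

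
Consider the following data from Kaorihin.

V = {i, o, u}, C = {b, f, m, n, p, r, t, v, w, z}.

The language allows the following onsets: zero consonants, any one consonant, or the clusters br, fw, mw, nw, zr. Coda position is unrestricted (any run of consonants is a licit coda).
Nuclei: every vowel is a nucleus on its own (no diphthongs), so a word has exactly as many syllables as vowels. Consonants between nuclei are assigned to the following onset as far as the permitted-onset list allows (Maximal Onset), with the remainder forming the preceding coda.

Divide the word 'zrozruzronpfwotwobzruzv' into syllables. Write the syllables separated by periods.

zro.zru.zronp.fwot.wob.zruzv

The vowels are o, u, o, o, o, u — 6 nuclei, so 6 syllables.
Between /o/ (V1) and /u/ (V2): /zr/ — entire cluster is a permitted onset → onset /zr/, coda ∅.
Between /u/ (V2) and /o/ (V3): /zr/ is a licit onset in full, so it all attaches to the next syllable.
Between /o/ (V3) and /o/ (V4): /npfw/; trying suffixes from longest down, /fw/ is the first permitted one, so coda /np/ | onset /fw/.
Between /o/ (V4) and /o/ (V5): cluster /tw/ — the longest permitted-onset suffix is /w/; onset = /w/, preceding coda = /t/.
Between /o/ (V5) and /u/ (V6): /bzr/; trying suffixes from longest down, /zr/ is the first permitted one, so coda /b/ | onset /zr/.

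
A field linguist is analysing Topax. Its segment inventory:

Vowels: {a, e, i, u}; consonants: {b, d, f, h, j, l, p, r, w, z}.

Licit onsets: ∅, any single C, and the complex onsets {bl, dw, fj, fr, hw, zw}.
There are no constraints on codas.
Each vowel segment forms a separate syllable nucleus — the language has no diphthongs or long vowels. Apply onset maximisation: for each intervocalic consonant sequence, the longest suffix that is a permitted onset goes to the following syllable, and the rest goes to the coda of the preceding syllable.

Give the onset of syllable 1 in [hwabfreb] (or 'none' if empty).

The vowels are a, e — 2 nuclei, so 2 syllables.
σ1/σ2 boundary: /bfr/ splits as /b/ + /fr/ (/fr/ is the longest suffix that is a licit onset).
Result: hwab.freb.
Syllable 1 is /hwab/: onset /hw/, nucleus /a/, coda /b/.

hw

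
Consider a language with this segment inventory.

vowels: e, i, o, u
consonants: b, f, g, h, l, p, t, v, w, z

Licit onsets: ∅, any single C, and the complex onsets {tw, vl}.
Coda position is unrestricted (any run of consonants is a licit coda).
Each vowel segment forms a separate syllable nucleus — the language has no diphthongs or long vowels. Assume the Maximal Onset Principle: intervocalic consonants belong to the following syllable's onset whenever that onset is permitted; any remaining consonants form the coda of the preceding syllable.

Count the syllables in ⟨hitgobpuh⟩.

3

The vowels are i, o, u — 3 nuclei, so 3 syllables.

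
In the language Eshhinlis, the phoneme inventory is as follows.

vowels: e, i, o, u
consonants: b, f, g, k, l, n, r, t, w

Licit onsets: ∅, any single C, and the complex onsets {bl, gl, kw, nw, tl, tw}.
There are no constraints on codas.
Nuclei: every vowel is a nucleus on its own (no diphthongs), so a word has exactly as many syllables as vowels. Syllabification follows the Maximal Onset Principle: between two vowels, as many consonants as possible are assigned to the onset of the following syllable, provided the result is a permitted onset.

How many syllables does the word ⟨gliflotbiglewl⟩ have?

4

Vowels present: i, o, i, e; each is a nucleus, giving 4 syllables.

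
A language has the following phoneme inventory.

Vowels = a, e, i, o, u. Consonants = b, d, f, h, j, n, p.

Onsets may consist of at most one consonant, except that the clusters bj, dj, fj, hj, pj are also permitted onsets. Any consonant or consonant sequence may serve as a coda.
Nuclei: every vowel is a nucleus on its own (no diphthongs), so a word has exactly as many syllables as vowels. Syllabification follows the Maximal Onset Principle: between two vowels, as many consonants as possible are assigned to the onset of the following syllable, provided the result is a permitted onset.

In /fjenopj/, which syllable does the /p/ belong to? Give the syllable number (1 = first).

2

Nuclei (vowels): e, o → 2 syllables.
Between /e/ (V1) and /o/ (V2): just /n/ — single C goes to the following onset.
Putting it together: fje.nopj.
The /p/ is in the coda of syllable 2 (/nopj/).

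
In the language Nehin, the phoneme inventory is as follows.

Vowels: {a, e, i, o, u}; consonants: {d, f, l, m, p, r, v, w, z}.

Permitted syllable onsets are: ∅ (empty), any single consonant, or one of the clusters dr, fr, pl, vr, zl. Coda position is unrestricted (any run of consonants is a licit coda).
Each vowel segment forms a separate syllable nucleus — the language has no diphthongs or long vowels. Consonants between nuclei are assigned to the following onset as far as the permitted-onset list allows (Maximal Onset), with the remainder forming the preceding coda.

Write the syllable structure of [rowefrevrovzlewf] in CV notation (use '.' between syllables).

Nuclei (vowels): o, e, e, o, e → 5 syllables.
V1 /o/ – V2 /e/: /w/ → onset of the next syllable (single consonants are always licit onsets).
V2 /e/ – V3 /e/: cluster /fr/ — /fr/ is itself a permitted onset, so the whole cluster goes right; preceding coda = ∅.
V3 /e/ – V4 /o/: /vr/ is a licit onset in full, so it all attaches to the next syllable.
V4 /o/ – V5 /e/: cluster /vzl/ — the longest permitted-onset suffix is /zl/; onset = /zl/, preceding coda = /v/.
Result: ro.we.fre.vrov.zlewf.
Mapping each syllable to C/V: /ro/ → CV, /we/ → CV, /fre/ → CCV, /vrov/ → CCVC, /zlewf/ → CCVCC.

CV.CV.CCV.CCVC.CCVCC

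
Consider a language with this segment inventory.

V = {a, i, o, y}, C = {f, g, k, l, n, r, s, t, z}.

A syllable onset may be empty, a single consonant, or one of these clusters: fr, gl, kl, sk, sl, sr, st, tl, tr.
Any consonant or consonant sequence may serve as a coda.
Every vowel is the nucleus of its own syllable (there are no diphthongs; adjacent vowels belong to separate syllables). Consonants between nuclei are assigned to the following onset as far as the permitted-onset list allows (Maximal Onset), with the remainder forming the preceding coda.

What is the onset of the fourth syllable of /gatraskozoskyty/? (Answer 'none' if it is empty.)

z

Nuclei (vowels): a, a, o, o, y, y → 6 syllables.
σ1/σ2 boundary: cluster /tr/ — /tr/ is itself a permitted onset, so the whole cluster goes right; preceding coda = ∅.
σ2/σ3 boundary: /sk/ — entire cluster is a permitted onset → onset /sk/, coda ∅.
σ3/σ4 boundary: just /z/ — single C goes to the following onset.
σ4/σ5 boundary: /sk/ — entire cluster is a permitted onset → onset /sk/, coda ∅.
σ5/σ6 boundary: /t/ → onset of the next syllable (single consonants are always licit onsets).
So the parse is ga.tra.sko.zo.sky.ty.
Syllable 4 is /zo/: onset /z/, nucleus /o/, coda ∅.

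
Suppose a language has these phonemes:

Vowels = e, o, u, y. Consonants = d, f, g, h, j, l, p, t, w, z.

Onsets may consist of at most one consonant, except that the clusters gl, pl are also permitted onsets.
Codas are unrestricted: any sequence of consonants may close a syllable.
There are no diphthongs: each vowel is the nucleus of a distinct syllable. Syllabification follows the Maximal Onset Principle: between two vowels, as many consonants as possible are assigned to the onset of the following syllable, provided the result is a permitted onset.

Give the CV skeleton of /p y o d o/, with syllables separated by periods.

CV.V.CV

Vowels present: y, o, o; each is a nucleus, giving 3 syllables.
σ1/σ2 boundary: nothing intervenes; syllable break is V.V.
σ2/σ3 boundary: just /d/ — single C goes to the following onset.
So the parse is py.o.do.
Mapping each syllable to C/V: /py/ → CV, /o/ → V, /do/ → CV.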